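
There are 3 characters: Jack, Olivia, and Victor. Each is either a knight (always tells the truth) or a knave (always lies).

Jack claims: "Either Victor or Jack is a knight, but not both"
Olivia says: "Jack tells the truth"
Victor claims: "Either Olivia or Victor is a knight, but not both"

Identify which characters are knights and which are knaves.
Jack is a knave.
Olivia is a knave.
Victor is a knave.

Verification:
- Jack (knave) says "Either Victor or Jack is a knight, but not both" - this is FALSE (a lie) because Victor is a knave and Jack is a knave.
- Olivia (knave) says "Jack tells the truth" - this is FALSE (a lie) because Jack is a knave.
- Victor (knave) says "Either Olivia or Victor is a knight, but not both" - this is FALSE (a lie) because Olivia is a knave and Victor is a knave.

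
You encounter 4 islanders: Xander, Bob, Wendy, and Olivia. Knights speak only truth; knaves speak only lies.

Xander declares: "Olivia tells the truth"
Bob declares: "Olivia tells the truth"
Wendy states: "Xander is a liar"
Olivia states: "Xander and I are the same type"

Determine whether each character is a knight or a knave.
Xander is a knight.
Bob is a knight.
Wendy is a knave.
Olivia is a knight.

Verification:
- Xander (knight) says "Olivia tells the truth" - this is TRUE because Olivia is a knight.
- Bob (knight) says "Olivia tells the truth" - this is TRUE because Olivia is a knight.
- Wendy (knave) says "Xander is a liar" - this is FALSE (a lie) because Xander is a knight.
- Olivia (knight) says "Xander and I are the same type" - this is TRUE because Olivia is a knight and Xander is a knight.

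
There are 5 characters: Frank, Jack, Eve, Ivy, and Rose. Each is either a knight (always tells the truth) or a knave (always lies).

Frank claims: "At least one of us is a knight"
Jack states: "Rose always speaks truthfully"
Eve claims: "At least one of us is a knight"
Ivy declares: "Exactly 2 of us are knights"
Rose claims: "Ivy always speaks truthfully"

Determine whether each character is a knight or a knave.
Frank is a knave.
Jack is a knave.
Eve is a knave.
Ivy is a knave.
Rose is a knave.

Verification:
- Frank (knave) says "At least one of us is a knight" - this is FALSE (a lie) because no one is a knight.
- Jack (knave) says "Rose always speaks truthfully" - this is FALSE (a lie) because Rose is a knave.
- Eve (knave) says "At least one of us is a knight" - this is FALSE (a lie) because no one is a knight.
- Ivy (knave) says "Exactly 2 of us are knights" - this is FALSE (a lie) because there are 0 knights.
- Rose (knave) says "Ivy always speaks truthfully" - this is FALSE (a lie) because Ivy is a knave.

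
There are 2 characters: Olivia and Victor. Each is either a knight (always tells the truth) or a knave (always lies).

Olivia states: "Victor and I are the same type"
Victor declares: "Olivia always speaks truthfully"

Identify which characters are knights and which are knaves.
Olivia is a knight.
Victor is a knight.

Verification:
- Olivia (knight) says "Victor and I are the same type" - this is TRUE because Olivia is a knight and Victor is a knight.
- Victor (knight) says "Olivia always speaks truthfully" - this is TRUE because Olivia is a knight.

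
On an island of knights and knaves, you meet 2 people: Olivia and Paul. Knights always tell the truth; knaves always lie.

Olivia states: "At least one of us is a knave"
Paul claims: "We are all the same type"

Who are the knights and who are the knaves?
Olivia is a knight.
Paul is a knave.

Verification:
- Olivia (knight) says "At least one of us is a knave" - this is TRUE because Paul is a knave.
- Paul (knave) says "We are all the same type" - this is FALSE (a lie) because Olivia is a knight and Paul is a knave.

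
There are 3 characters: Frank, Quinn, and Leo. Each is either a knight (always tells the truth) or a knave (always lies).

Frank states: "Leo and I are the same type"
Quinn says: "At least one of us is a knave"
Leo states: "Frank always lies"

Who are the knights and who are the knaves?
Frank is a knave.
Quinn is a knight.
Leo is a knight.

Verification:
- Frank (knave) says "Leo and I are the same type" - this is FALSE (a lie) because Frank is a knave and Leo is a knight.
- Quinn (knight) says "At least one of us is a knave" - this is TRUE because Frank is a knave.
- Leo (knight) says "Frank always lies" - this is TRUE because Frank is a knave.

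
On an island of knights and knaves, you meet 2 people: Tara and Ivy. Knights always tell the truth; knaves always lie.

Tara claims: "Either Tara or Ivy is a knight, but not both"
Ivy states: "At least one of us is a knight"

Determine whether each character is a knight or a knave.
Tara is a knave.
Ivy is a knave.

Verification:
- Tara (knave) says "Either Tara or Ivy is a knight, but not both" - this is FALSE (a lie) because Tara is a knave and Ivy is a knave.
- Ivy (knave) says "At least one of us is a knight" - this is FALSE (a lie) because no one is a knight.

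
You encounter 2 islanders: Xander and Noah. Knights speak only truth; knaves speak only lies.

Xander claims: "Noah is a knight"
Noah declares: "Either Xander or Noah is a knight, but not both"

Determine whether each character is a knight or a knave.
Xander is a knave.
Noah is a knave.

Verification:
- Xander (knave) says "Noah is a knight" - this is FALSE (a lie) because Noah is a knave.
- Noah (knave) says "Either Xander or Noah is a knight, but not both" - this is FALSE (a lie) because Xander is a knave and Noah is a knave.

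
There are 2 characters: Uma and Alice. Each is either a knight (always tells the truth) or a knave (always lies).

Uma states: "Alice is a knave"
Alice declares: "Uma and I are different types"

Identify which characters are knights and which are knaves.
Uma is a knave.
Alice is a knight.

Verification:
- Uma (knave) says "Alice is a knave" - this is FALSE (a lie) because Alice is a knight.
- Alice (knight) says "Uma and I are different types" - this is TRUE because Alice is a knight and Uma is a knave.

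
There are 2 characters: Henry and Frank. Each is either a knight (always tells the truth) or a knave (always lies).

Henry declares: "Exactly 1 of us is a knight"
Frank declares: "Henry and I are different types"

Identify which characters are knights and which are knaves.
Henry is a knave.
Frank is a knave.

Verification:
- Henry (knave) says "Exactly 1 of us is a knight" - this is FALSE (a lie) because there are 0 knights.
- Frank (knave) says "Henry and I are different types" - this is FALSE (a lie) because Frank is a knave and Henry is a knave.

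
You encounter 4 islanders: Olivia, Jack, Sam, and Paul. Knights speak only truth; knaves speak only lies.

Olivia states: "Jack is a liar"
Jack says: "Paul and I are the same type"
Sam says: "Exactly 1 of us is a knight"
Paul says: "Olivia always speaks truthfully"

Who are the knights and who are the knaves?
Olivia is a knight.
Jack is a knave.
Sam is a knave.
Paul is a knight.

Verification:
- Olivia (knight) says "Jack is a liar" - this is TRUE because Jack is a knave.
- Jack (knave) says "Paul and I are the same type" - this is FALSE (a lie) because Jack is a knave and Paul is a knight.
- Sam (knave) says "Exactly 1 of us is a knight" - this is FALSE (a lie) because there are 2 knights.
- Paul (knight) says "Olivia always speaks truthfully" - this is TRUE because Olivia is a knight.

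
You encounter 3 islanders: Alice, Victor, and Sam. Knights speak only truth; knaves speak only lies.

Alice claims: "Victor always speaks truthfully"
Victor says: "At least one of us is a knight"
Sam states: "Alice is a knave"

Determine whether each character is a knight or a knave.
Alice is a knight.
Victor is a knight.
Sam is a knave.

Verification:
- Alice (knight) says "Victor always speaks truthfully" - this is TRUE because Victor is a knight.
- Victor (knight) says "At least one of us is a knight" - this is TRUE because Alice and Victor are knights.
- Sam (knave) says "Alice is a knave" - this is FALSE (a lie) because Alice is a knight.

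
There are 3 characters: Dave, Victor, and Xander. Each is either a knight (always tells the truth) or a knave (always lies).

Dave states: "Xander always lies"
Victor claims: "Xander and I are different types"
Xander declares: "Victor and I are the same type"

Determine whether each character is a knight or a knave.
Dave is a knight.
Victor is a knight.
Xander is a knave.

Verification:
- Dave (knight) says "Xander always lies" - this is TRUE because Xander is a knave.
- Victor (knight) says "Xander and I are different types" - this is TRUE because Victor is a knight and Xander is a knave.
- Xander (knave) says "Victor and I are the same type" - this is FALSE (a lie) because Xander is a knave and Victor is a knight.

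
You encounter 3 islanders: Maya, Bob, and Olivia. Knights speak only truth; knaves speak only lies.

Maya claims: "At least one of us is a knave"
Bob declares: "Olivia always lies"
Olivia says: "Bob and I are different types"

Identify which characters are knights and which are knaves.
Maya is a knight.
Bob is a knave.
Olivia is a knight.

Verification:
- Maya (knight) says "At least one of us is a knave" - this is TRUE because Bob is a knave.
- Bob (knave) says "Olivia always lies" - this is FALSE (a lie) because Olivia is a knight.
- Olivia (knight) says "Bob and I are different types" - this is TRUE because Olivia is a knight and Bob is a knave.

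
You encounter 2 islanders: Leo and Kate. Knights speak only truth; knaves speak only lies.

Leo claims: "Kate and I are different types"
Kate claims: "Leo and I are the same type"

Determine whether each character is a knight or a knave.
Leo is a knight.
Kate is a knave.

Verification:
- Leo (knight) says "Kate and I are different types" - this is TRUE because Leo is a knight and Kate is a knave.
- Kate (knave) says "Leo and I are the same type" - this is FALSE (a lie) because Kate is a knave and Leo is a knight.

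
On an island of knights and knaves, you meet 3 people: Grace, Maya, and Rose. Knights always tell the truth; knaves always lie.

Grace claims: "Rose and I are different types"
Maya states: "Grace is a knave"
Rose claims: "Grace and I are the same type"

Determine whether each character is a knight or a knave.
Grace is a knight.
Maya is a knave.
Rose is a knave.

Verification:
- Grace (knight) says "Rose and I are different types" - this is TRUE because Grace is a knight and Rose is a knave.
- Maya (knave) says "Grace is a knave" - this is FALSE (a lie) because Grace is a knight.
- Rose (knave) says "Grace and I are the same type" - this is FALSE (a lie) because Rose is a knave and Grace is a knight.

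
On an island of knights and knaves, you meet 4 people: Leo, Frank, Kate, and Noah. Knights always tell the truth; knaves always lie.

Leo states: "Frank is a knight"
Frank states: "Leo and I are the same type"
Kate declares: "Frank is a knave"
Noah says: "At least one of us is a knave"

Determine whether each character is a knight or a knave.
Leo is a knight.
Frank is a knight.
Kate is a knave.
Noah is a knight.

Verification:
- Leo (knight) says "Frank is a knight" - this is TRUE because Frank is a knight.
- Frank (knight) says "Leo and I are the same type" - this is TRUE because Frank is a knight and Leo is a knight.
- Kate (knave) says "Frank is a knave" - this is FALSE (a lie) because Frank is a knight.
- Noah (knight) says "At least one of us is a knave" - this is TRUE because Kate is a knave.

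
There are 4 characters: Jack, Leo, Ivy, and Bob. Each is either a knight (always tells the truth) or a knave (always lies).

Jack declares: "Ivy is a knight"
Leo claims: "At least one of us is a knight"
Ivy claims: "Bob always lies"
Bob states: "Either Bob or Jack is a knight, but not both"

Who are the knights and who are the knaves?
Jack is a knave.
Leo is a knight.
Ivy is a knave.
Bob is a knight.

Verification:
- Jack (knave) says "Ivy is a knight" - this is FALSE (a lie) because Ivy is a knave.
- Leo (knight) says "At least one of us is a knight" - this is TRUE because Leo and Bob are knights.
- Ivy (knave) says "Bob always lies" - this is FALSE (a lie) because Bob is a knight.
- Bob (knight) says "Either Bob or Jack is a knight, but not both" - this is TRUE because Bob is a knight and Jack is a knave.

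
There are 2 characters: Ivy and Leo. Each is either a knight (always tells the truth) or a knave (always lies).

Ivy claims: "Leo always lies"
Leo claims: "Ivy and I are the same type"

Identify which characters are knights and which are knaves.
Ivy is a knight.
Leo is a knave.

Verification:
- Ivy (knight) says "Leo always lies" - this is TRUE because Leo is a knave.
- Leo (knave) says "Ivy and I are the same type" - this is FALSE (a lie) because Leo is a knave and Ivy is a knight.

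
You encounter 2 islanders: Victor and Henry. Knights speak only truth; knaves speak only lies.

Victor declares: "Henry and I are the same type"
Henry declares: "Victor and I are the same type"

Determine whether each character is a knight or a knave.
Victor is a knight.
Henry is a knight.

Verification:
- Victor (knight) says "Henry and I are the same type" - this is TRUE because Victor is a knight and Henry is a knight.
- Henry (knight) says "Victor and I are the same type" - this is TRUE because Henry is a knight and Victor is a knight.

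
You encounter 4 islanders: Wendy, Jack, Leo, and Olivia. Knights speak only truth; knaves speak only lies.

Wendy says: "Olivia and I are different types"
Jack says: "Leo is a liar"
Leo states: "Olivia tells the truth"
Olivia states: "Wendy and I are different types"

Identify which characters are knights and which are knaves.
Wendy is a knave.
Jack is a knight.
Leo is a knave.
Olivia is a knave.

Verification:
- Wendy (knave) says "Olivia and I are different types" - this is FALSE (a lie) because Wendy is a knave and Olivia is a knave.
- Jack (knight) says "Leo is a liar" - this is TRUE because Leo is a knave.
- Leo (knave) says "Olivia tells the truth" - this is FALSE (a lie) because Olivia is a knave.
- Olivia (knave) says "Wendy and I are different types" - this is FALSE (a lie) because Olivia is a knave and Wendy is a knave.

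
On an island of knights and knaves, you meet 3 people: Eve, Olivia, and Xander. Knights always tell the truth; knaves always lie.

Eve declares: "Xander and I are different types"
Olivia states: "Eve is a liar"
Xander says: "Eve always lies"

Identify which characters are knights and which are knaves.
Eve is a knight.
Olivia is a knave.
Xander is a knave.

Verification:
- Eve (knight) says "Xander and I are different types" - this is TRUE because Eve is a knight and Xander is a knave.
- Olivia (knave) says "Eve is a liar" - this is FALSE (a lie) because Eve is a knight.
- Xander (knave) says "Eve always lies" - this is FALSE (a lie) because Eve is a knight.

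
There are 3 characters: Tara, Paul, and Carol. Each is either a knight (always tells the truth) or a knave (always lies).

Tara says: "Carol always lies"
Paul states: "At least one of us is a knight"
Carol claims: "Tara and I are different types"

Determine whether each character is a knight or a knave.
Tara is a knave.
Paul is a knight.
Carol is a knight.

Verification:
- Tara (knave) says "Carol always lies" - this is FALSE (a lie) because Carol is a knight.
- Paul (knight) says "At least one of us is a knight" - this is TRUE because Paul and Carol are knights.
- Carol (knight) says "Tara and I are different types" - this is TRUE because Carol is a knight and Tara is a knave.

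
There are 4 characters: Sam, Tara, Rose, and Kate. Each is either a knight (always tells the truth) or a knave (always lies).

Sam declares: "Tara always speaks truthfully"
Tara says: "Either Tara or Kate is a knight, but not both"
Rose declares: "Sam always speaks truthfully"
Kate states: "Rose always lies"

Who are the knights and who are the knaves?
Sam is a knight.
Tara is a knight.
Rose is a knight.
Kate is a knave.

Verification:
- Sam (knight) says "Tara always speaks truthfully" - this is TRUE because Tara is a knight.
- Tara (knight) says "Either Tara or Kate is a knight, but not both" - this is TRUE because Tara is a knight and Kate is a knave.
- Rose (knight) says "Sam always speaks truthfully" - this is TRUE because Sam is a knight.
- Kate (knave) says "Rose always lies" - this is FALSE (a lie) because Rose is a knight.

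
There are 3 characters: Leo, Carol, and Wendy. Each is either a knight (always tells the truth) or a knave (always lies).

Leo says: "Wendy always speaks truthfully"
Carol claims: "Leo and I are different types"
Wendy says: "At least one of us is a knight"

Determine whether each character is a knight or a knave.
Leo is a knave.
Carol is a knave.
Wendy is a knave.

Verification:
- Leo (knave) says "Wendy always speaks truthfully" - this is FALSE (a lie) because Wendy is a knave.
- Carol (knave) says "Leo and I are different types" - this is FALSE (a lie) because Carol is a knave and Leo is a knave.
- Wendy (knave) says "At least one of us is a knight" - this is FALSE (a lie) because no one is a knight.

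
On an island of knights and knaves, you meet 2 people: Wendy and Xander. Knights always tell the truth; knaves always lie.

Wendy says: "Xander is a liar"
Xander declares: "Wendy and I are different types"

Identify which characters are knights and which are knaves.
Wendy is a knave.
Xander is a knight.

Verification:
- Wendy (knave) says "Xander is a liar" - this is FALSE (a lie) because Xander is a knight.
- Xander (knight) says "Wendy and I are different types" - this is TRUE because Xander is a knight and Wendy is a knave.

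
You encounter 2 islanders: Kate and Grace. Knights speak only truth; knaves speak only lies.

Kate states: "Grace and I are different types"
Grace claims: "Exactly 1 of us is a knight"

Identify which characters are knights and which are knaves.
Kate is a knave.
Grace is a knave.

Verification:
- Kate (knave) says "Grace and I are different types" - this is FALSE (a lie) because Kate is a knave and Grace is a knave.
- Grace (knave) says "Exactly 1 of us is a knight" - this is FALSE (a lie) because there are 0 knights.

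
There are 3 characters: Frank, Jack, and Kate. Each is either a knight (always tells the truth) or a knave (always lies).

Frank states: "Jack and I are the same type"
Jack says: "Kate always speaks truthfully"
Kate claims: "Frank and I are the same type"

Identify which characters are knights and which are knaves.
Frank is a knight.
Jack is a knight.
Kate is a knight.

Verification:
- Frank (knight) says "Jack and I are the same type" - this is TRUE because Frank is a knight and Jack is a knight.
- Jack (knight) says "Kate always speaks truthfully" - this is TRUE because Kate is a knight.
- Kate (knight) says "Frank and I are the same type" - this is TRUE because Kate is a knight and Frank is a knight.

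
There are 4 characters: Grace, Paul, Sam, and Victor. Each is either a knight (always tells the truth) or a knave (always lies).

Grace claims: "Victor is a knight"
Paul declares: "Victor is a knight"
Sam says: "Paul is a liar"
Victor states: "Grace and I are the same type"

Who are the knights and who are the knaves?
Grace is a knight.
Paul is a knight.
Sam is a knave.
Victor is a knight.

Verification:
- Grace (knight) says "Victor is a knight" - this is TRUE because Victor is a knight.
- Paul (knight) says "Victor is a knight" - this is TRUE because Victor is a knight.
- Sam (knave) says "Paul is a liar" - this is FALSE (a lie) because Paul is a knight.
- Victor (knight) says "Grace and I are the same type" - this is TRUE because Victor is a knight and Grace is a knight.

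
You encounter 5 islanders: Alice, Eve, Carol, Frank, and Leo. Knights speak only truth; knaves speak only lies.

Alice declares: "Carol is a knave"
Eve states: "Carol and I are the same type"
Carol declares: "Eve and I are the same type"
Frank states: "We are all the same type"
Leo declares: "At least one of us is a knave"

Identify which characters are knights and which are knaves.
Alice is a knave.
Eve is a knight.
Carol is a knight.
Frank is a knave.
Leo is a knight.

Verification:
- Alice (knave) says "Carol is a knave" - this is FALSE (a lie) because Carol is a knight.
- Eve (knight) says "Carol and I are the same type" - this is TRUE because Eve is a knight and Carol is a knight.
- Carol (knight) says "Eve and I are the same type" - this is TRUE because Carol is a knight and Eve is a knight.
- Frank (knave) says "We are all the same type" - this is FALSE (a lie) because Eve, Carol, and Leo are knights and Alice and Frank are knaves.
- Leo (knight) says "At least one of us is a knave" - this is TRUE because Alice and Frank are knaves.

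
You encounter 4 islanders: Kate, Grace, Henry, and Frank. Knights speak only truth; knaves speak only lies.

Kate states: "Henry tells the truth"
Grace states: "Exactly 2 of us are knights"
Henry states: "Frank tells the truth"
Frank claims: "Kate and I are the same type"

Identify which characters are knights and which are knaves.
Kate is a knight.
Grace is a knave.
Henry is a knight.
Frank is a knight.

Verification:
- Kate (knight) says "Henry tells the truth" - this is TRUE because Henry is a knight.
- Grace (knave) says "Exactly 2 of us are knights" - this is FALSE (a lie) because there are 3 knights.
- Henry (knight) says "Frank tells the truth" - this is TRUE because Frank is a knight.
- Frank (knight) says "Kate and I are the same type" - this is TRUE because Frank is a knight and Kate is a knight.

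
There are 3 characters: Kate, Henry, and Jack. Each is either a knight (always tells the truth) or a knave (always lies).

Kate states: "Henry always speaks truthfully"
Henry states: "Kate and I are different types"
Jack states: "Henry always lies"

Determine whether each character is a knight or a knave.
Kate is a knave.
Henry is a knave.
Jack is a knight.

Verification:
- Kate (knave) says "Henry always speaks truthfully" - this is FALSE (a lie) because Henry is a knave.
- Henry (knave) says "Kate and I are different types" - this is FALSE (a lie) because Henry is a knave and Kate is a knave.
- Jack (knight) says "Henry always lies" - this is TRUE because Henry is a knave.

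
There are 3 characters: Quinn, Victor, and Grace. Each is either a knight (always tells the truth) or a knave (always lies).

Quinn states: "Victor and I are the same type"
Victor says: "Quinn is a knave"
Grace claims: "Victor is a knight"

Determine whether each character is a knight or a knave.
Quinn is a knave.
Victor is a knight.
Grace is a knight.

Verification:
- Quinn (knave) says "Victor and I are the same type" - this is FALSE (a lie) because Quinn is a knave and Victor is a knight.
- Victor (knight) says "Quinn is a knave" - this is TRUE because Quinn is a knave.
- Grace (knight) says "Victor is a knight" - this is TRUE because Victor is a knight.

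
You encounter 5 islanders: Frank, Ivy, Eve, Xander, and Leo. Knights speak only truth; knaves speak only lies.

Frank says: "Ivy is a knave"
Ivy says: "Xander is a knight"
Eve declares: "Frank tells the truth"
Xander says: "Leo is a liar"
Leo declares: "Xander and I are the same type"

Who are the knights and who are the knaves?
Frank is a knave.
Ivy is a knight.
Eve is a knave.
Xander is a knight.
Leo is a knave.

Verification:
- Frank (knave) says "Ivy is a knave" - this is FALSE (a lie) because Ivy is a knight.
- Ivy (knight) says "Xander is a knight" - this is TRUE because Xander is a knight.
- Eve (knave) says "Frank tells the truth" - this is FALSE (a lie) because Frank is a knave.
- Xander (knight) says "Leo is a liar" - this is TRUE because Leo is a knave.
- Leo (knave) says "Xander and I are the same type" - this is FALSE (a lie) because Leo is a knave and Xander is a knight.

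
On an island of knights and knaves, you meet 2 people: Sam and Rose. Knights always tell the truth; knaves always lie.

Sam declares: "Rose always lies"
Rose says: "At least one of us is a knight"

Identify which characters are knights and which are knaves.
Sam is a knave.
Rose is a knight.

Verification:
- Sam (knave) says "Rose always lies" - this is FALSE (a lie) because Rose is a knight.
- Rose (knight) says "At least one of us is a knight" - this is TRUE because Rose is a knight.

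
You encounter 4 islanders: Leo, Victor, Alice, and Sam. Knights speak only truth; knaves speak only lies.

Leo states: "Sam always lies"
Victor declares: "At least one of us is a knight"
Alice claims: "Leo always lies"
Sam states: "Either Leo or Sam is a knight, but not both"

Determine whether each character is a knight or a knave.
Leo is a knave.
Victor is a knight.
Alice is a knight.
Sam is a knight.

Verification:
- Leo (knave) says "Sam always lies" - this is FALSE (a lie) because Sam is a knight.
- Victor (knight) says "At least one of us is a knight" - this is TRUE because Victor, Alice, and Sam are knights.
- Alice (knight) says "Leo always lies" - this is TRUE because Leo is a knave.
- Sam (knight) says "Either Leo or Sam is a knight, but not both" - this is TRUE because Leo is a knave and Sam is a knight.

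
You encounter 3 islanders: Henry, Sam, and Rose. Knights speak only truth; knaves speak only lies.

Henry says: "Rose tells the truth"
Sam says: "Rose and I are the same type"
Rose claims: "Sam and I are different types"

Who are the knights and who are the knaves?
Henry is a knight.
Sam is a knave.
Rose is a knight.

Verification:
- Henry (knight) says "Rose tells the truth" - this is TRUE because Rose is a knight.
- Sam (knave) says "Rose and I are the same type" - this is FALSE (a lie) because Sam is a knave and Rose is a knight.
- Rose (knight) says "Sam and I are different types" - this is TRUE because Rose is a knight and Sam is a knave.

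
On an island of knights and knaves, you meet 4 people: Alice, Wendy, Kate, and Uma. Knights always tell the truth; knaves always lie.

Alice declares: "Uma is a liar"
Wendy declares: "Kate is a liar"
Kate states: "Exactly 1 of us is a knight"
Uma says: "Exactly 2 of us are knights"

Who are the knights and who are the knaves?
Alice is a knave.
Wendy is a knight.
Kate is a knave.
Uma is a knight.

Verification:
- Alice (knave) says "Uma is a liar" - this is FALSE (a lie) because Uma is a knight.
- Wendy (knight) says "Kate is a liar" - this is TRUE because Kate is a knave.
- Kate (knave) says "Exactly 1 of us is a knight" - this is FALSE (a lie) because there are 2 knights.
- Uma (knight) says "Exactly 2 of us are knights" - this is TRUE because there are 2 knights.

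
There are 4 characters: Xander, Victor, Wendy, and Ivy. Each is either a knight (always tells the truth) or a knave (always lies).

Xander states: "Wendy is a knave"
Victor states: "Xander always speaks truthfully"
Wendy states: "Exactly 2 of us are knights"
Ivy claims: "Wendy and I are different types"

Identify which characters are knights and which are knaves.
Xander is a knight.
Victor is a knight.
Wendy is a knave.
Ivy is a knight.

Verification:
- Xander (knight) says "Wendy is a knave" - this is TRUE because Wendy is a knave.
- Victor (knight) says "Xander always speaks truthfully" - this is TRUE because Xander is a knight.
- Wendy (knave) says "Exactly 2 of us are knights" - this is FALSE (a lie) because there are 3 knights.
- Ivy (knight) says "Wendy and I are different types" - this is TRUE because Ivy is a knight and Wendy is a knave.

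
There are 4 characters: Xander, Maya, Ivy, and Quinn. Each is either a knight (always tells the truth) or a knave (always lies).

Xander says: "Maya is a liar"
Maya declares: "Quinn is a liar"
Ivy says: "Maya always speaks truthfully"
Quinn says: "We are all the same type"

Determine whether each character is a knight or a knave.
Xander is a knave.
Maya is a knight.
Ivy is a knight.
Quinn is a knave.

Verification:
- Xander (knave) says "Maya is a liar" - this is FALSE (a lie) because Maya is a knight.
- Maya (knight) says "Quinn is a liar" - this is TRUE because Quinn is a knave.
- Ivy (knight) says "Maya always speaks truthfully" - this is TRUE because Maya is a knight.
- Quinn (knave) says "We are all the same type" - this is FALSE (a lie) because Maya and Ivy are knights and Xander and Quinn are knaves.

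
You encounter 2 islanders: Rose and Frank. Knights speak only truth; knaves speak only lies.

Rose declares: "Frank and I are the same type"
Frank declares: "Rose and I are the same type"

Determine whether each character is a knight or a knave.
Rose is a knight.
Frank is a knight.

Verification:
- Rose (knight) says "Frank and I are the same type" - this is TRUE because Rose is a knight and Frank is a knight.
- Frank (knight) says "Rose and I are the same type" - this is TRUE because Frank is a knight and Rose is a knight.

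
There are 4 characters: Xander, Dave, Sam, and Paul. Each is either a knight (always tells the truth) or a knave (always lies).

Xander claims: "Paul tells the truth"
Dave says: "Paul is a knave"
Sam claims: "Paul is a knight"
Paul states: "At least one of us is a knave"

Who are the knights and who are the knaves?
Xander is a knight.
Dave is a knave.
Sam is a knight.
Paul is a knight.

Verification:
- Xander (knight) says "Paul tells the truth" - this is TRUE because Paul is a knight.
- Dave (knave) says "Paul is a knave" - this is FALSE (a lie) because Paul is a knight.
- Sam (knight) says "Paul is a knight" - this is TRUE because Paul is a knight.
- Paul (knight) says "At least one of us is a knave" - this is TRUE because Dave is a knave.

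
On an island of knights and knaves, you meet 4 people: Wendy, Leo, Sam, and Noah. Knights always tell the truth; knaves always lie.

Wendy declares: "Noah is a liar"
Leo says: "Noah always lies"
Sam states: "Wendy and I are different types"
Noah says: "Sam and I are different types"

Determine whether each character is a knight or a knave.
Wendy is a knave.
Leo is a knave.
Sam is a knave.
Noah is a knight.

Verification:
- Wendy (knave) says "Noah is a liar" - this is FALSE (a lie) because Noah is a knight.
- Leo (knave) says "Noah always lies" - this is FALSE (a lie) because Noah is a knight.
- Sam (knave) says "Wendy and I are different types" - this is FALSE (a lie) because Sam is a knave and Wendy is a knave.
- Noah (knight) says "Sam and I are different types" - this is TRUE because Noah is a knight and Sam is a knave.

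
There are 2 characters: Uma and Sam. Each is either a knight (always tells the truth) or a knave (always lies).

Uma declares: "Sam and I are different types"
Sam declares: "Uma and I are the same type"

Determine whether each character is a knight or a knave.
Uma is a knight.
Sam is a knave.

Verification:
- Uma (knight) says "Sam and I are different types" - this is TRUE because Uma is a knight and Sam is a knave.
- Sam (knave) says "Uma and I are the same type" - this is FALSE (a lie) because Sam is a knave and Uma is a knight.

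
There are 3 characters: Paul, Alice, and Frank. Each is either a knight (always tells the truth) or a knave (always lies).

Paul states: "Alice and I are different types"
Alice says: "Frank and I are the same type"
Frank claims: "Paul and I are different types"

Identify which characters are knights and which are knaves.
Paul is a knave.
Alice is a knave.
Frank is a knight.

Verification:
- Paul (knave) says "Alice and I are different types" - this is FALSE (a lie) because Paul is a knave and Alice is a knave.
- Alice (knave) says "Frank and I are the same type" - this is FALSE (a lie) because Alice is a knave and Frank is a knight.
- Frank (knight) says "Paul and I are different types" - this is TRUE because Frank is a knight and Paul is a knave.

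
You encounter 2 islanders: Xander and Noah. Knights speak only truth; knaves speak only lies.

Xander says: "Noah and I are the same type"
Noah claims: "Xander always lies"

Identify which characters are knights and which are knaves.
Xander is a knave.
Noah is a knight.

Verification:
- Xander (knave) says "Noah and I are the same type" - this is FALSE (a lie) because Xander is a knave and Noah is a knight.
- Noah (knight) says "Xander always lies" - this is TRUE because Xander is a knave.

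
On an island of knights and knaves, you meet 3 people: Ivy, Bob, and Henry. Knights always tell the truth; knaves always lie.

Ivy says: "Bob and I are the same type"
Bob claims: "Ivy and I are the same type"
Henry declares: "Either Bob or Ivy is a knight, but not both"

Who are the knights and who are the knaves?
Ivy is a knight.
Bob is a knight.
Henry is a knave.

Verification:
- Ivy (knight) says "Bob and I are the same type" - this is TRUE because Ivy is a knight and Bob is a knight.
- Bob (knight) says "Ivy and I are the same type" - this is TRUE because Bob is a knight and Ivy is a knight.
- Henry (knave) says "Either Bob or Ivy is a knight, but not both" - this is FALSE (a lie) because Bob is a knight and Ivy is a knight.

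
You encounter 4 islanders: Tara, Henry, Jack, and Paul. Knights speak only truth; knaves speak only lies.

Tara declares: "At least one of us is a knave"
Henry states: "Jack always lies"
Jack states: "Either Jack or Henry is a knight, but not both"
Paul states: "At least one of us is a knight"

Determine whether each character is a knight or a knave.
Tara is a knight.
Henry is a knave.
Jack is a knight.
Paul is a knight.

Verification:
- Tara (knight) says "At least one of us is a knave" - this is TRUE because Henry is a knave.
- Henry (knave) says "Jack always lies" - this is FALSE (a lie) because Jack is a knight.
- Jack (knight) says "Either Jack or Henry is a knight, but not both" - this is TRUE because Jack is a knight and Henry is a knave.
- Paul (knight) says "At least one of us is a knight" - this is TRUE because Tara, Jack, and Paul are knights.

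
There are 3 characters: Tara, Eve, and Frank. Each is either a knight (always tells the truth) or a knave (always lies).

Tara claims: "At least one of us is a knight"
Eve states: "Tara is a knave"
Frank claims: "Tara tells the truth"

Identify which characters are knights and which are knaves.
Tara is a knight.
Eve is a knave.
Frank is a knight.

Verification:
- Tara (knight) says "At least one of us is a knight" - this is TRUE because Tara and Frank are knights.
- Eve (knave) says "Tara is a knave" - this is FALSE (a lie) because Tara is a knight.
- Frank (knight) says "Tara tells the truth" - this is TRUE because Tara is a knight.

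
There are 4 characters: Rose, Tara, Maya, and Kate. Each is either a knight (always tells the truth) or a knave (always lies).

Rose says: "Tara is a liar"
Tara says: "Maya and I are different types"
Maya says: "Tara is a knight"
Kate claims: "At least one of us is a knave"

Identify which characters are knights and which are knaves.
Rose is a knight.
Tara is a knave.
Maya is a knave.
Kate is a knight.

Verification:
- Rose (knight) says "Tara is a liar" - this is TRUE because Tara is a knave.
- Tara (knave) says "Maya and I are different types" - this is FALSE (a lie) because Tara is a knave and Maya is a knave.
- Maya (knave) says "Tara is a knight" - this is FALSE (a lie) because Tara is a knave.
- Kate (knight) says "At least one of us is a knave" - this is TRUE because Tara and Maya are knaves.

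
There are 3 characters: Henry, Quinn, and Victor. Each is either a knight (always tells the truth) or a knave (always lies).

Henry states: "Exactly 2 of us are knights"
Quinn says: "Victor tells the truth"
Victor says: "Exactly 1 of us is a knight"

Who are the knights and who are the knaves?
Henry is a knave.
Quinn is a knave.
Victor is a knave.

Verification:
- Henry (knave) says "Exactly 2 of us are knights" - this is FALSE (a lie) because there are 0 knights.
- Quinn (knave) says "Victor tells the truth" - this is FALSE (a lie) because Victor is a knave.
- Victor (knave) says "Exactly 1 of us is a knight" - this is FALSE (a lie) because there are 0 knights.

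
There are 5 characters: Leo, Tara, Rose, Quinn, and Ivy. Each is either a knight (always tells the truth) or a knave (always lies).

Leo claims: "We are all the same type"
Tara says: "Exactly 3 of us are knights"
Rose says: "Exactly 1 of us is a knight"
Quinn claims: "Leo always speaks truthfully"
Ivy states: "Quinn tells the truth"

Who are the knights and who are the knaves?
Leo is a knave.
Tara is a knave.
Rose is a knight.
Quinn is a knave.
Ivy is a knave.

Verification:
- Leo (knave) says "We are all the same type" - this is FALSE (a lie) because Rose is a knight and Leo, Tara, Quinn, and Ivy are knaves.
- Tara (knave) says "Exactly 3 of us are knights" - this is FALSE (a lie) because there are 1 knights.
- Rose (knight) says "Exactly 1 of us is a knight" - this is TRUE because there are 1 knights.
- Quinn (knave) says "Leo always speaks truthfully" - this is FALSE (a lie) because Leo is a knave.
- Ivy (knave) says "Quinn tells the truth" - this is FALSE (a lie) because Quinn is a knave.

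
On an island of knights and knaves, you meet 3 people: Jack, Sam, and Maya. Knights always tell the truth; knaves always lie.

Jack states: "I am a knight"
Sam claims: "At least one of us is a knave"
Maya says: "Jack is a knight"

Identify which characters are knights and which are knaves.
Jack is a knave.
Sam is a knight.
Maya is a knave.

Verification:
- Jack (knave) says "I am a knight" - this is FALSE (a lie) because Jack is a knave.
- Sam (knight) says "At least one of us is a knave" - this is TRUE because Jack and Maya are knaves.
- Maya (knave) says "Jack is a knight" - this is FALSE (a lie) because Jack is a knave.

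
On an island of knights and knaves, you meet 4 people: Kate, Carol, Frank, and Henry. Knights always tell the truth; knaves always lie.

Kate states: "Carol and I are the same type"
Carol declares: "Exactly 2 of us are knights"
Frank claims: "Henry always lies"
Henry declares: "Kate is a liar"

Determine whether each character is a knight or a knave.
Kate is a knave.
Carol is a knight.
Frank is a knave.
Henry is a knight.

Verification:
- Kate (knave) says "Carol and I are the same type" - this is FALSE (a lie) because Kate is a knave and Carol is a knight.
- Carol (knight) says "Exactly 2 of us are knights" - this is TRUE because there are 2 knights.
- Frank (knave) says "Henry always lies" - this is FALSE (a lie) because Henry is a knight.
- Henry (knight) says "Kate is a liar" - this is TRUE because Kate is a knave.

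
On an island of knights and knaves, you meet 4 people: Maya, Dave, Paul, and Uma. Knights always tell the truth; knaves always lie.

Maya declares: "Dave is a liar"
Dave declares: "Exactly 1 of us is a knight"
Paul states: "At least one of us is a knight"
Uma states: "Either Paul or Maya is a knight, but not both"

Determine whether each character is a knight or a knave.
Maya is a knight.
Dave is a knave.
Paul is a knight.
Uma is a knave.

Verification:
- Maya (knight) says "Dave is a liar" - this is TRUE because Dave is a knave.
- Dave (knave) says "Exactly 1 of us is a knight" - this is FALSE (a lie) because there are 2 knights.
- Paul (knight) says "At least one of us is a knight" - this is TRUE because Maya and Paul are knights.
- Uma (knave) says "Either Paul or Maya is a knight, but not both" - this is FALSE (a lie) because Paul is a knight and Maya is a knight.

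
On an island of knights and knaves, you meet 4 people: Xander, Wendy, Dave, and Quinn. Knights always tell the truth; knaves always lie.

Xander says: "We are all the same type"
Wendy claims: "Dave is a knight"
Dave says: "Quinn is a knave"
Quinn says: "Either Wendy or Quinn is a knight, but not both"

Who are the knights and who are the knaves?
Xander is a knave.
Wendy is a knave.
Dave is a knave.
Quinn is a knight.

Verification:
- Xander (knave) says "We are all the same type" - this is FALSE (a lie) because Quinn is a knight and Xander, Wendy, and Dave are knaves.
- Wendy (knave) says "Dave is a knight" - this is FALSE (a lie) because Dave is a knave.
- Dave (knave) says "Quinn is a knave" - this is FALSE (a lie) because Quinn is a knight.
- Quinn (knight) says "Either Wendy or Quinn is a knight, but not both" - this is TRUE because Wendy is a knave and Quinn is a knight.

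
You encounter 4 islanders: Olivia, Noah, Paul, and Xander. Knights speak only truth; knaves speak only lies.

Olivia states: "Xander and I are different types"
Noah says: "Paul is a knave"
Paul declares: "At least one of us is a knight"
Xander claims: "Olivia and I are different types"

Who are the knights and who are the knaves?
Olivia is a knave.
Noah is a knave.
Paul is a knight.
Xander is a knave.

Verification:
- Olivia (knave) says "Xander and I are different types" - this is FALSE (a lie) because Olivia is a knave and Xander is a knave.
- Noah (knave) says "Paul is a knave" - this is FALSE (a lie) because Paul is a knight.
- Paul (knight) says "At least one of us is a knight" - this is TRUE because Paul is a knight.
- Xander (knave) says "Olivia and I are different types" - this is FALSE (a lie) because Xander is a knave and Olivia is a knave.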